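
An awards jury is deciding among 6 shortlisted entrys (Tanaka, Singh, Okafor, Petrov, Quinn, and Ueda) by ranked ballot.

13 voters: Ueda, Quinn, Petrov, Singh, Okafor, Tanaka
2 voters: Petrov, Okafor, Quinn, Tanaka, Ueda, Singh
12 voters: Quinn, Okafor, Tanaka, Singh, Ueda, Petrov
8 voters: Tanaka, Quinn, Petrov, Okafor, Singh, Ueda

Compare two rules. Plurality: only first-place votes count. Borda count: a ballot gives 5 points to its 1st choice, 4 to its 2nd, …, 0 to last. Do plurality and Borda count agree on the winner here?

No

Plurality first-place counts: Tanaka 8, Singh 0, Okafor 0, Petrov 2, Quinn 12, Ueda 13 → Ueda.
Borda totals: Tanaka 80, Singh 58, Okafor 85, Petrov 73, Quinn 150, Ueda 79 → Quinn.
The two rules disagree: plurality picks Ueda, Borda picks Quinn.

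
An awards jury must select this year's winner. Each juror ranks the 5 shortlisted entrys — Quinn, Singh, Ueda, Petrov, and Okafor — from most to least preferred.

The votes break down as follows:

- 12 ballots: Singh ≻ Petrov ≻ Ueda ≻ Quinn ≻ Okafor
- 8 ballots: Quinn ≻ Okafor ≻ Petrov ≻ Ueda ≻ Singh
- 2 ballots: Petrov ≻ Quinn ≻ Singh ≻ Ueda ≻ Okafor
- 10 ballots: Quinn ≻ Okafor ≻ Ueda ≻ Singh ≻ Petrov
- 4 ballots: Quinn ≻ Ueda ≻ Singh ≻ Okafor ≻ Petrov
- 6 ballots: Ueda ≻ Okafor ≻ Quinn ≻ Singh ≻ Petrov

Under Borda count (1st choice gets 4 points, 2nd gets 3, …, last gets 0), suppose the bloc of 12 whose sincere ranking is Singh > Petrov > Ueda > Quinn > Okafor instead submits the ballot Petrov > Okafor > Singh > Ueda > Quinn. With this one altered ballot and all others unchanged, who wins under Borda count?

Okafor

Borda totals with the altered ballot: Quinn 106, Singh 52, Ueda 78, Petrov 72, Okafor 112.
The switch changes the winner from Quinn to Okafor.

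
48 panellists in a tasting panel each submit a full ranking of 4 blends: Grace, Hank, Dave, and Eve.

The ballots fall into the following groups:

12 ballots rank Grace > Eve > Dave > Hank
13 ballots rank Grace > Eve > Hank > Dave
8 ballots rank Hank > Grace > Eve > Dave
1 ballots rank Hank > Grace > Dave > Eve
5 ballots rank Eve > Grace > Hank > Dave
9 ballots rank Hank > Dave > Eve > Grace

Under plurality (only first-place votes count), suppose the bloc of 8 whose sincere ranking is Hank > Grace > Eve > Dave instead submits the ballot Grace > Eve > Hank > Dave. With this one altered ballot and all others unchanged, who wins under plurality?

Grace

First-place totals with the altered ballot: Grace 33, Hank 10, Dave 0, Eve 5.
The winner is unchanged: still Grace.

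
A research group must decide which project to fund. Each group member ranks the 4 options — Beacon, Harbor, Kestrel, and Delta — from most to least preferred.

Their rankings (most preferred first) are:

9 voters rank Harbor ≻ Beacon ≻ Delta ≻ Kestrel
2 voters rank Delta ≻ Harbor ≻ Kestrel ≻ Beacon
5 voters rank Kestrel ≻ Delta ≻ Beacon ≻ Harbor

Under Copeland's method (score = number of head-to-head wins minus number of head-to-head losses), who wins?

Harbor

Pairwise results:
  Beacon vs Harbor: Harbor wins 11–5.
  Beacon vs Kestrel: Beacon wins 9–7.
  Beacon vs Delta: Beacon wins 9–7.
  Harbor vs Kestrel: Harbor wins 11–5.
  Harbor vs Delta: Harbor wins 9–7.
  Kestrel vs Delta: Delta wins 11–5.
Copeland scores (wins − losses):
  Beacon: 2 − 1 = 1
  Harbor: 3 − 0 = 3
  Kestrel: 0 − 3 = -3
  Delta: 1 − 2 = -1
Harbor has the best Copeland score.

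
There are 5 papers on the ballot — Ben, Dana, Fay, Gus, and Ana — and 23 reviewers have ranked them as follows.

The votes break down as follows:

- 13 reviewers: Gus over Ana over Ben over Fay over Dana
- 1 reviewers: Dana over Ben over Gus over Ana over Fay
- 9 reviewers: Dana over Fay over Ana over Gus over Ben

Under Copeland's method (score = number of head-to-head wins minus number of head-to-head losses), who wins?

Gus

Pairwise results:
  Ben vs Dana: Ben wins 13–10.
  Ben vs Fay: Ben wins 14–9.
  Ben vs Gus: Gus wins 22–1.
  Ben vs Ana: Ana wins 22–1.
  Dana vs Fay: Fay wins 13–10.
  Dana vs Gus: Gus wins 13–10.
  Dana vs Ana: Ana wins 13–10.
  Fay vs Gus: Gus wins 14–9.
  Fay vs Ana: Ana wins 14–9.
  Gus vs Ana: Gus wins 14–9.
Copeland scores (wins − losses):
  Ben: 2 − 2 = 0
  Dana: 0 − 4 = -4
  Fay: 1 − 3 = -2
  Gus: 4 − 0 = 4
  Ana: 3 − 1 = 2
Gus has the best Copeland score.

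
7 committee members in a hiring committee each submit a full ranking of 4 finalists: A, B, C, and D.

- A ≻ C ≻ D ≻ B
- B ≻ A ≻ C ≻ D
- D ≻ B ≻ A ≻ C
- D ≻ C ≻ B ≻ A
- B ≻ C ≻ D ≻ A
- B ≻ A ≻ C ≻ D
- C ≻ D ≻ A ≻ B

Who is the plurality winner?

First-place vote totals:
  A: 1
  B: 3
  C: 1
  D: 2
B has the most first-place votes.

B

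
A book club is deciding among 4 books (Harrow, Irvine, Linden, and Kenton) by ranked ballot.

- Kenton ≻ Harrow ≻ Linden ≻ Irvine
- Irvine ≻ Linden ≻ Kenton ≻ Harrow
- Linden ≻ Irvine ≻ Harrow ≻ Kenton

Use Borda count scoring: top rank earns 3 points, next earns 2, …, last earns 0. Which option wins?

Borda scores:
  Harrow: 2 + 0 + 1 = 3
  Irvine: 0 + 3 + 2 = 5
  Linden: 1 + 2 + 3 = 6
  Kenton: 3 + 1 + 0 = 4
Linden has the highest total.

Linden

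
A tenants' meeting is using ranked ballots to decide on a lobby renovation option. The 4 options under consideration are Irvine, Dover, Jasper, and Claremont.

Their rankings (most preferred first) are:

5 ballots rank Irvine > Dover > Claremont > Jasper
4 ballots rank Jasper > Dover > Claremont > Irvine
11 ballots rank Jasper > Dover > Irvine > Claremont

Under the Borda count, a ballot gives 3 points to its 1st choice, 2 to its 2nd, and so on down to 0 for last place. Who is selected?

Borda scores:
  Irvine: 5·3 + 4·0 + 11·1 = 26
  Dover: 5·2 + 4·2 + 11·2 = 40
  Jasper: 5·0 + 4·3 + 11·3 = 45
  Claremont: 5·1 + 4·1 + 11·0 = 9
Jasper has the highest total.

Jasper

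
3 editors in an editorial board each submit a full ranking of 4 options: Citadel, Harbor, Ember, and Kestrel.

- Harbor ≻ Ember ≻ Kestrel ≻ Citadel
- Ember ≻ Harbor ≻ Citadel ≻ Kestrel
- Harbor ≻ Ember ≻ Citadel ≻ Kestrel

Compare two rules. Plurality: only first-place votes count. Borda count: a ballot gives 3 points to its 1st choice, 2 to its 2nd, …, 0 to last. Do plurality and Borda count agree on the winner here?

Plurality first-place counts: Citadel 0, Harbor 2, Ember 1, Kestrel 0 → Harbor.
Borda totals: Citadel 2, Harbor 8, Ember 7, Kestrel 1 → Harbor.
The two rules agree on Harbor.

Yes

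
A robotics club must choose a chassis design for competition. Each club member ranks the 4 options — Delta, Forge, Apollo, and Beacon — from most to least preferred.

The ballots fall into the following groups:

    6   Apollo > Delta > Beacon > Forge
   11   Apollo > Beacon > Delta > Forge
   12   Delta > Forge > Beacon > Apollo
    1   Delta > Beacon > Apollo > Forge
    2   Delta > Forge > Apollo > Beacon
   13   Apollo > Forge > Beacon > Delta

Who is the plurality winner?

Apollo

First-place vote totals:
  Delta: 15
  Forge: 0
  Apollo: 30
  Beacon: 0
Apollo has the most first-place votes.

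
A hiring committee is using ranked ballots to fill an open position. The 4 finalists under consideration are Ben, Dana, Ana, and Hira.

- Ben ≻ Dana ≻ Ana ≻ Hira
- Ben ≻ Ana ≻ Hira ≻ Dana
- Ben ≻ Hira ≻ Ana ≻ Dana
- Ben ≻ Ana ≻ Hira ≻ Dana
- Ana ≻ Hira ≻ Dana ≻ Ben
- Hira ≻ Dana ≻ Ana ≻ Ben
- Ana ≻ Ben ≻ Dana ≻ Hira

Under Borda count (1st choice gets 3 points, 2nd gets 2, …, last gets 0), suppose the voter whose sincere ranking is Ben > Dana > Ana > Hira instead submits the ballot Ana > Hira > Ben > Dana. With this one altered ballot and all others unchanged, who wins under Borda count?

Ana

Borda totals with the altered ballot: Ben 12, Dana 4, Ana 15, Hira 11.
The switch changes the winner from Ben to Ana.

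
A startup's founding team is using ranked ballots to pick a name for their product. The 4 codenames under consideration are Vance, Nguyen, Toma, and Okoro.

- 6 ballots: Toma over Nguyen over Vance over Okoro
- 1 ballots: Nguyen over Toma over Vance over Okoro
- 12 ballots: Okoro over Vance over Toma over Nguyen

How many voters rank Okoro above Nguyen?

Ballots ranking Okoro above Nguyen: 12.
Ballots ranking Nguyen above Okoro: 6+1 = 7.
So 12 of 19 voters prefer Okoro to Nguyen.

12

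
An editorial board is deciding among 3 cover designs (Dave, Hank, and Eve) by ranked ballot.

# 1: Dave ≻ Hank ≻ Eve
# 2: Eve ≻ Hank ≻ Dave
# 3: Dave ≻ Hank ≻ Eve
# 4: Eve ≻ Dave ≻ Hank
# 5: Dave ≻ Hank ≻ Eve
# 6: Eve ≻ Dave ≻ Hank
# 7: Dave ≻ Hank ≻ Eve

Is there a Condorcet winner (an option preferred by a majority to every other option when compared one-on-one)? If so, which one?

Head-to-head results (7 voters total):
Dave vs Hank: Dave wins 6–1.
Dave vs Eve: Dave wins 4–3.
Hank vs Eve: Hank wins 4–3.
Dave beats each rival — Hank (6–1), Eve (4–3) — so Dave is the Condorcet winner.

Dave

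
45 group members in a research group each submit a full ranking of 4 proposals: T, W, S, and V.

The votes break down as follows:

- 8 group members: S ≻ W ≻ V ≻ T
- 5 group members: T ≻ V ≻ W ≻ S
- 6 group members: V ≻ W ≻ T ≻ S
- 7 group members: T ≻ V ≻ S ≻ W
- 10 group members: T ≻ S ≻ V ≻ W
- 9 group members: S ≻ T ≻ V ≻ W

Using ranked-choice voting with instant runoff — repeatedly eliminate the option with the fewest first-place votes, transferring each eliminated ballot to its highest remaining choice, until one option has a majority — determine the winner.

T

Round 1: T 22, S 17, V 6, W 0. W has the fewest and is eliminated.
Round 2: T 22, S 17, V 6. V has the fewest and is eliminated.
Round 3: T 28, S 17. T has a majority.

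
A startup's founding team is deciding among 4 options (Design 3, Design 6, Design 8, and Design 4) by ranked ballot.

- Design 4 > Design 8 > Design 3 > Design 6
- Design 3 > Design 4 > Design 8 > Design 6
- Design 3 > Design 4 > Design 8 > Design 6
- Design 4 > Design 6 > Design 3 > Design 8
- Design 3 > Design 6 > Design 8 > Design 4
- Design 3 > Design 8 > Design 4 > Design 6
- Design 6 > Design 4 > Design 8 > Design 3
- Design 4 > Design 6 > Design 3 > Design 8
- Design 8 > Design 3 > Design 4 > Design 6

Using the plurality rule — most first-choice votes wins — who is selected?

First-place vote totals:
  Design 3: 4
  Design 6: 1
  Design 8: 1
  Design 4: 3
Design 3 has the most first-place votes.

Design 3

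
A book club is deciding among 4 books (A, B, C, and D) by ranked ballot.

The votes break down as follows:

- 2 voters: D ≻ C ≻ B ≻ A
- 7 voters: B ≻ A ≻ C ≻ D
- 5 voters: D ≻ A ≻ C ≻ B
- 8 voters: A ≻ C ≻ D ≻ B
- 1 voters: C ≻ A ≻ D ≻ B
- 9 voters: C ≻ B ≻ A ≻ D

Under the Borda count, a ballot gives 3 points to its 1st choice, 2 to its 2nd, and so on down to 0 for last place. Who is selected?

C

Borda scores:
  A: 2·0 + 7·2 + 5·2 + 8·3 + 2 + 9·1 = 59
  B: 2·1 + 7·3 + 5·0 + 8·0 + 0 + 9·2 = 41
  C: 2·2 + 7·1 + 5·1 + 8·2 + 3 + 9·3 = 62
  D: 2·3 + 7·0 + 5·3 + 8·1 + 1 + 9·0 = 30
C has the highest total.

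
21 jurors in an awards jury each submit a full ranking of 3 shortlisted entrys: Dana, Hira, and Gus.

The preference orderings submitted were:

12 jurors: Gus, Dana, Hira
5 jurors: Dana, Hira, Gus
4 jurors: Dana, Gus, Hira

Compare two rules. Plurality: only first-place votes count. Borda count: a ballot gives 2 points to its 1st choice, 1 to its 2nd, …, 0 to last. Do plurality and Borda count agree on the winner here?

Plurality first-place counts: Dana 9, Hira 0, Gus 12 → Gus.
Borda totals: Dana 30, Hira 5, Gus 28 → Dana.
The two rules disagree: plurality picks Gus, Borda picks Dana.

No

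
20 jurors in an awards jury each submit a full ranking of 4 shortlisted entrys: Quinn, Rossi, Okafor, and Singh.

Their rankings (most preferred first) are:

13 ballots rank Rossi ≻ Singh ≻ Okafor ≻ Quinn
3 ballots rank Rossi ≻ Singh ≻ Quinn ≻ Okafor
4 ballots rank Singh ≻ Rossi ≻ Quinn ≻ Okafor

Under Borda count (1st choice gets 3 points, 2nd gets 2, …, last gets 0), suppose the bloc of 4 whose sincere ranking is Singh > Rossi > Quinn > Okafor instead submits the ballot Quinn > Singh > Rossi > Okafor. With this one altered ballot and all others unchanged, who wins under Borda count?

Borda totals with the altered ballot: Quinn 15, Rossi 52, Okafor 13, Singh 40.
The winner is unchanged: still Rossi.

Rossi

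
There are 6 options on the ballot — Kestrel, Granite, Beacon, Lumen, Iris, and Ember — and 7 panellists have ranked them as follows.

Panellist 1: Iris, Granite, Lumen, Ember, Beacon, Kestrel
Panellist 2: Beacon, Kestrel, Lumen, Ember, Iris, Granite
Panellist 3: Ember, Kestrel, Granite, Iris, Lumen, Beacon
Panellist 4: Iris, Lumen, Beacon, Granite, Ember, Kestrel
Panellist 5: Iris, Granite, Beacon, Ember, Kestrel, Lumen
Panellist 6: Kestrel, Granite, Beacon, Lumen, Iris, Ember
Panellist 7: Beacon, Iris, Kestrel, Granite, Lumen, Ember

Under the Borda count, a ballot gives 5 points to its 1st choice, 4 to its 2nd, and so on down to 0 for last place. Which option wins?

Iris

Borda scores:
  Kestrel: 0 + 4 + 4 + 0 + 1 + 5 + 3 = 17
  Granite: 4 + 0 + 3 + 2 + 4 + 4 + 2 = 19
  Beacon: 1 + 5 + 0 + 3 + 3 + 3 + 5 = 20
  Lumen: 3 + 3 + 1 + 4 + 0 + 2 + 1 = 14
  Iris: 5 + 1 + 2 + 5 + 5 + 1 + 4 = 23
  Ember: 2 + 2 + 5 + 1 + 2 + 0 + 0 = 12
Iris has the highest total.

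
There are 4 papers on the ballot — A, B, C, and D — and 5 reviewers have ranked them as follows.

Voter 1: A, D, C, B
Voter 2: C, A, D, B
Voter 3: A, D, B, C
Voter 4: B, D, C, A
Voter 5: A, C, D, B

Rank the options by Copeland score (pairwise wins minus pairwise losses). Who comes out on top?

A

Pairwise results:
  A vs B: A wins 4–1.
  A vs C: A wins 3–2.
  A vs D: A wins 4–1.
  B vs C: C wins 3–2.
  B vs D: D wins 4–1.
  C vs D: D wins 3–2.
Copeland scores (wins − losses):
  A: 3 − 0 = 3
  B: 0 − 3 = -3
  C: 1 − 2 = -1
  D: 2 − 1 = 1
A has the best Copeland score.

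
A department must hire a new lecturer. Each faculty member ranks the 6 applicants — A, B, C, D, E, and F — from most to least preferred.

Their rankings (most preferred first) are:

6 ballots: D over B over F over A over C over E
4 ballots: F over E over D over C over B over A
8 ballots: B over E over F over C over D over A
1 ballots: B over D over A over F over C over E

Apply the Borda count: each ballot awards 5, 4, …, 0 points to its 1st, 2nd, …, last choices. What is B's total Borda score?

73

Borda scores:
  A: 6·2 + 4·0 + 8·0 + 3 = 15
  B: 6·4 + 4·1 + 8·5 + 5 = 73
  C: 6·1 + 4·2 + 8·2 + 1 = 31
  D: 6·5 + 4·3 + 8·1 + 4 = 54
  E: 6·0 + 4·4 + 8·4 + 0 = 48
  F: 6·3 + 4·5 + 8·3 + 2 = 64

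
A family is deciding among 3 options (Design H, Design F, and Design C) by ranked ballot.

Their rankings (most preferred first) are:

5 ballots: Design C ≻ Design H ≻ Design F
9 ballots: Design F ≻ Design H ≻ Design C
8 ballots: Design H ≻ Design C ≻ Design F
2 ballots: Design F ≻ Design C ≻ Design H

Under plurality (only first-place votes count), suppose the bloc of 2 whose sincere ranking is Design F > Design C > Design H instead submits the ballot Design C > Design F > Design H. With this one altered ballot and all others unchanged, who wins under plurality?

Design F

First-place totals with the altered ballot: Design H 8, Design F 9, Design C 7.
The winner is unchanged: still Design F.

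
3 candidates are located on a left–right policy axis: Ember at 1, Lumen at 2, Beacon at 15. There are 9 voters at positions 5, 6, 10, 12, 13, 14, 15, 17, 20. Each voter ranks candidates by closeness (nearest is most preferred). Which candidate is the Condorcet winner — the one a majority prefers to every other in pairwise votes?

Beacon

With single-peaked preferences on a line, the Condorcet winner is the candidate closest to the median voter.
The median voter (position 13) is closest to Beacon at 15.
Check: Beacon vs Ember — voters closer to Beacon: 7 of 9.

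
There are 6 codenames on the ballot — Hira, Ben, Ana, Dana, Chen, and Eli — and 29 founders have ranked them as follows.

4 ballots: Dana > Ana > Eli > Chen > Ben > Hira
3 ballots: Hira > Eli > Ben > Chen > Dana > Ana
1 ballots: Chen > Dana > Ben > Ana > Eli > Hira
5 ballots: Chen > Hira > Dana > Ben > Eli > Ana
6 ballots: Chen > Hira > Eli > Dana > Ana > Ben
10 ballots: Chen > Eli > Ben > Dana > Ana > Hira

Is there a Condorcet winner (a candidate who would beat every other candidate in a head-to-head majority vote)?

Head-to-head results (29 voters total):
Hira vs Ben: Ben wins 15–14.
Hira vs Ana: Ana wins 15–14.
Hira vs Dana: Dana wins 15–14.
Hira vs Chen: Chen wins 26–3.
Hira vs Eli: Eli wins 15–14.
Ben vs Ana: Ben wins 19–10.
Ben vs Dana: Dana wins 16–13.
Ben vs Chen: Chen wins 26–3.
Ben vs Eli: Eli wins 23–6.
Ana vs Dana: Dana wins 29–0.
Ana vs Chen: Chen wins 25–4.
Ana vs Eli: Eli wins 24–5.
Dana vs Chen: Chen wins 25–4.
Dana vs Eli: Eli wins 19–10.
Chen vs Eli: Chen wins 22–7.
Chen beats each rival — Hira (26–3), Ben (26–3), Ana (25–4), Dana (25–4), Eli (22–7) — so Chen is the Condorcet winner.

Yes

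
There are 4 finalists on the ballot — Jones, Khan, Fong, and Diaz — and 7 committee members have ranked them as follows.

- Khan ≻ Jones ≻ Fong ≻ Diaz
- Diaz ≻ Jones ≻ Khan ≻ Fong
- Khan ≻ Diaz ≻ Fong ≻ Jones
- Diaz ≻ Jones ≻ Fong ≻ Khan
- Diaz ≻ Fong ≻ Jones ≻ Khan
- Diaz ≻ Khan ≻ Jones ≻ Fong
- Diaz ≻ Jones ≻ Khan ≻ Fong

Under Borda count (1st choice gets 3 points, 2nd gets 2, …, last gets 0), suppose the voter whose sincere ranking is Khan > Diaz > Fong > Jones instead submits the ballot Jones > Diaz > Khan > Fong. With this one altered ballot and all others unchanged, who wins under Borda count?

Diaz

Borda totals with the altered ballot: Jones 13, Khan 8, Fong 4, Diaz 17.
The winner is unchanged: still Diaz.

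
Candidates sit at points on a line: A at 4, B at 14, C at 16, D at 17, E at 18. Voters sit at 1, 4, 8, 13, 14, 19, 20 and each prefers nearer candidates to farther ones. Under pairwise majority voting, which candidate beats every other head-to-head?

B

With single-peaked preferences on a line, the Condorcet winner is the candidate closest to the median voter.
The median voter (position 13) is closest to B at 14.
Check: B vs E — voters closer to B: 5 of 7.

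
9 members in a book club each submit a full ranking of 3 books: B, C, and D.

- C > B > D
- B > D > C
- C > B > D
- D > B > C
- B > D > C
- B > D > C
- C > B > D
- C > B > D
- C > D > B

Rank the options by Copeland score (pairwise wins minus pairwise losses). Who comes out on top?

C

Pairwise results:
  B vs C: C wins 5–4.
  B vs D: B wins 7–2.
  C vs D: C wins 5–4.
Copeland scores (wins − losses):
  B: 1 − 1 = 0
  C: 2 − 0 = 2
  D: 0 − 2 = -2
C has the best Copeland score.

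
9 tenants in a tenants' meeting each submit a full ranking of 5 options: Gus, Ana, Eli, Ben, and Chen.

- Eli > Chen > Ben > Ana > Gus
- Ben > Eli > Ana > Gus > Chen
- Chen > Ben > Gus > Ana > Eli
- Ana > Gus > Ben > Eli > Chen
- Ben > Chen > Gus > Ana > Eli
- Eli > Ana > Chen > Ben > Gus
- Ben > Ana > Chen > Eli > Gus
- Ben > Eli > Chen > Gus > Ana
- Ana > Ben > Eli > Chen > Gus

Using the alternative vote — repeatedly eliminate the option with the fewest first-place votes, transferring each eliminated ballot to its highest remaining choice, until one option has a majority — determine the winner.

Ben

Round 1: Ben 4, Ana 2, Eli 2, Chen 1, Gus 0. Gus has the fewest and is eliminated.
Round 2: Ben 4, Ana 2, Eli 2, Chen 1. Chen has the fewest and is eliminated.
Round 3: Ben 5, Ana 2, Eli 2. Ben has a majority.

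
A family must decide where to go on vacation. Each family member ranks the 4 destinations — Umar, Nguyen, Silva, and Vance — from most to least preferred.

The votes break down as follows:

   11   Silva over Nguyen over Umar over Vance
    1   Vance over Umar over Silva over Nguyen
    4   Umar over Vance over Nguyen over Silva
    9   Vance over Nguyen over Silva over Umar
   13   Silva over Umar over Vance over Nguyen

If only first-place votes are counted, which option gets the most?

Silva

First-place vote totals:
  Umar: 4
  Nguyen: 0
  Silva: 24
  Vance: 10
Silva has the most first-place votes.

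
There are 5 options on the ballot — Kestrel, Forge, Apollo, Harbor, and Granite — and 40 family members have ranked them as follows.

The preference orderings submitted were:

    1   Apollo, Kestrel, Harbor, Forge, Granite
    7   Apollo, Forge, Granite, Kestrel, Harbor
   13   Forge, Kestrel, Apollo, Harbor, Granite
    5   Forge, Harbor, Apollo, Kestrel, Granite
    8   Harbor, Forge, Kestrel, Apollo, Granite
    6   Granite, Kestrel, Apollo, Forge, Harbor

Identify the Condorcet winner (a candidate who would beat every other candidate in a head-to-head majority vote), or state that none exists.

Head-to-head results (40 voters total):
Kestrel vs Forge: Forge wins 33–7.
Kestrel vs Apollo: Kestrel wins 27–13.
Kestrel vs Harbor: Kestrel wins 27–13.
Kestrel vs Granite: Kestrel wins 27–13.
Forge vs Apollo: Forge wins 26–14.
Forge vs Harbor: Forge wins 31–9.
Forge vs Granite: Forge wins 34–6.
Apollo vs Harbor: Apollo wins 27–13.
Apollo vs Granite: Apollo wins 34–6.
Harbor vs Granite: Harbor wins 27–13.
Forge beats each rival — Kestrel (33–7), Apollo (26–14), Harbor (31–9), Granite (34–6) — so Forge is the Condorcet winner.

Forge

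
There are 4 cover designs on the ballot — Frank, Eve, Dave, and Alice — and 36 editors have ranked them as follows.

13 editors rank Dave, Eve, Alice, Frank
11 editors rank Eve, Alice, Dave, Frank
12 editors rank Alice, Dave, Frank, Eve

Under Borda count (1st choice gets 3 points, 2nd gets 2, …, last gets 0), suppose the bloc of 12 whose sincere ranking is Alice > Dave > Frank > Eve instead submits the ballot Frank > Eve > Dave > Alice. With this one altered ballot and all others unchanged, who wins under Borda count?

Eve

Borda totals with the altered ballot: Frank 36, Eve 83, Dave 62, Alice 35.
The switch changes the winner from Dave to Eve.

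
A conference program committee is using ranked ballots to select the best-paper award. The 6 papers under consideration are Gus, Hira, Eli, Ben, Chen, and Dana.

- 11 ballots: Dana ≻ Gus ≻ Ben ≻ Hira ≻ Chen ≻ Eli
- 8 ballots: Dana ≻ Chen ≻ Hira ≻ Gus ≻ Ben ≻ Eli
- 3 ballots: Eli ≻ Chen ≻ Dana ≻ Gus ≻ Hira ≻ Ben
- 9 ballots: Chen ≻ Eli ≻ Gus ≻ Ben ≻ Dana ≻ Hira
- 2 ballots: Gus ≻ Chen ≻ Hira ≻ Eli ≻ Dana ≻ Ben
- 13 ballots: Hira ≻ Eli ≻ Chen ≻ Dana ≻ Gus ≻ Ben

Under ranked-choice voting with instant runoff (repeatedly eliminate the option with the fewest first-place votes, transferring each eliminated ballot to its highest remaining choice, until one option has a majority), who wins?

Round 1: Dana 19, Hira 13, Chen 9, Eli 3, Gus 2, Ben 0. Ben has the fewest and is eliminated.
Round 2: Dana 19, Hira 13, Chen 9, Eli 3, Gus 2. Gus has the fewest and is eliminated.
Round 3: Dana 19, Hira 13, Chen 11, Eli 3. Eli has the fewest and is eliminated.
Round 4: Dana 19, Chen 14, Hira 13. Hira has the fewest and is eliminated.
Round 5: Chen 27, Dana 19. Chen has a majority.

Chen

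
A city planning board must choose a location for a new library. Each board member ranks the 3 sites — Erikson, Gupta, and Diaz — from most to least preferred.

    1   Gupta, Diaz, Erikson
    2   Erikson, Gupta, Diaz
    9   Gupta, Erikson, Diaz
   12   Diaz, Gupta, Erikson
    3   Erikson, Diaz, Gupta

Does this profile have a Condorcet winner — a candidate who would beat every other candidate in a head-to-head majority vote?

No

Head-to-head results (27 voters total):
Erikson vs Gupta: Gupta wins 22–5.
Erikson vs Diaz: Erikson wins 14–13.
Gupta vs Diaz: Diaz wins 15–12.
No candidate beats all others: Erikson beats Diaz beats Gupta beats Erikson, a majority cycle.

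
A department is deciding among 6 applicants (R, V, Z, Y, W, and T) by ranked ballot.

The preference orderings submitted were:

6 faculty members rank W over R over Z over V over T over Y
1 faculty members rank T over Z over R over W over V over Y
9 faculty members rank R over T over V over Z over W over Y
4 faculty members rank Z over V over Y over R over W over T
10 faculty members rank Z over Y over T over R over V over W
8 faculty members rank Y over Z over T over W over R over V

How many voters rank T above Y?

16

Ballots ranking T above Y: 6+1+9 = 16.
Ballots ranking Y above T: 4+10+8 = 22.
So 16 of 38 voters prefer T to Y.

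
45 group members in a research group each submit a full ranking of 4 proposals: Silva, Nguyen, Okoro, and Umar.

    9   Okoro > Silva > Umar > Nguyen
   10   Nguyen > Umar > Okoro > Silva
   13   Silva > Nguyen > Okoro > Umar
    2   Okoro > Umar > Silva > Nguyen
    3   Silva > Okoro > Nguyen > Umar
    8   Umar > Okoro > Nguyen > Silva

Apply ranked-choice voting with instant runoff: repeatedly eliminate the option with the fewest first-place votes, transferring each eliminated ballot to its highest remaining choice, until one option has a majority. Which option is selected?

Okoro

Round 1: Silva 16, Okoro 11, Nguyen 10, Umar 8. Umar has the fewest and is eliminated.
Round 2: Okoro 19, Silva 16, Nguyen 10. Nguyen has the fewest and is eliminated.
Round 3: Okoro 29, Silva 16. Okoro has a majority.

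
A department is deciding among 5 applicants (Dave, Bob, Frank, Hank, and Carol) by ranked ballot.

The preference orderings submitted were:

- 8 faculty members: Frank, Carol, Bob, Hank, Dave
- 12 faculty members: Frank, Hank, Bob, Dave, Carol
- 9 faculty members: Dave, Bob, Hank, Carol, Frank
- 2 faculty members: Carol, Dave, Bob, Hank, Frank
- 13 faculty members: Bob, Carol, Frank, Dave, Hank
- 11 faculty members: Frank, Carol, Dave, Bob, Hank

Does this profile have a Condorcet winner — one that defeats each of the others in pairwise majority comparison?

Yes

Head-to-head results (55 voters total):
Dave vs Bob: Bob wins 33–22.
Dave vs Frank: Frank wins 44–11.
Dave vs Hank: Dave wins 35–20.
Dave vs Carol: Carol wins 34–21.
Bob vs Frank: Frank wins 31–24.
Bob vs Hank: Bob wins 43–12.
Bob vs Carol: Bob wins 34–21.
Frank vs Hank: Frank wins 44–11.
Frank vs Carol: Frank wins 31–24.
Hank vs Carol: Carol wins 34–21.
Frank beats each rival — Dave (44–11), Bob (31–24), Hank (44–11), Carol (31–24) — so Frank is the Condorcet winner.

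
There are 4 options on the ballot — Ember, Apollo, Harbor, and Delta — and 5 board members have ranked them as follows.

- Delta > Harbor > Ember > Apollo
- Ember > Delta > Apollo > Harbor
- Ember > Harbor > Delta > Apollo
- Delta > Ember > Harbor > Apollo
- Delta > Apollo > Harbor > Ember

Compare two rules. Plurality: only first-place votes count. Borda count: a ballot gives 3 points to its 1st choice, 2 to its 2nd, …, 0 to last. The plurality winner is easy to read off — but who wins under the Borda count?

Plurality first-place counts: Ember 2, Apollo 0, Harbor 0, Delta 3 → Delta.
Borda totals: Ember 9, Apollo 3, Harbor 6, Delta 12 → Delta.

Delta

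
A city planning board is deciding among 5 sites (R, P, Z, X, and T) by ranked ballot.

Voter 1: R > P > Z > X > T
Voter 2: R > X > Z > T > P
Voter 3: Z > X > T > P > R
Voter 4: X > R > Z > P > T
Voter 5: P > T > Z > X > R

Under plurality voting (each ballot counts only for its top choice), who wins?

R

First-place vote totals:
  R: 2
  P: 1
  Z: 1
  X: 1
  T: 0
R has the most first-place votes.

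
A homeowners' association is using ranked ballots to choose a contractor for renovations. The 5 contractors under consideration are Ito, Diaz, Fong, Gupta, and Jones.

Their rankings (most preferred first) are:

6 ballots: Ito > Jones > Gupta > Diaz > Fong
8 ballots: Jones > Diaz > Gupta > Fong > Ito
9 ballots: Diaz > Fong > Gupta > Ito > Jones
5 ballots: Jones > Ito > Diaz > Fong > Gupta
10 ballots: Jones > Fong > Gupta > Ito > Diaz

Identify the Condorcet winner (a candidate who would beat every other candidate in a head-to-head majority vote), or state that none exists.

Jones

Head-to-head results (38 voters total):
Ito vs Diaz: Ito wins 21–17.
Ito vs Fong: Fong wins 27–11.
Ito vs Gupta: Gupta wins 27–11.
Ito vs Jones: Jones wins 23–15.
Diaz vs Fong: Diaz wins 28–10.
Diaz vs Gupta: Diaz wins 22–16.
Diaz vs Jones: Jones wins 29–9.
Fong vs Gupta: Fong wins 24–14.
Fong vs Jones: Jones wins 29–9.
Gupta vs Jones: Jones wins 29–9.
Jones beats each rival — Ito (23–15), Diaz (29–9), Fong (29–9), Gupta (29–9) — so Jones is the Condorcet winner.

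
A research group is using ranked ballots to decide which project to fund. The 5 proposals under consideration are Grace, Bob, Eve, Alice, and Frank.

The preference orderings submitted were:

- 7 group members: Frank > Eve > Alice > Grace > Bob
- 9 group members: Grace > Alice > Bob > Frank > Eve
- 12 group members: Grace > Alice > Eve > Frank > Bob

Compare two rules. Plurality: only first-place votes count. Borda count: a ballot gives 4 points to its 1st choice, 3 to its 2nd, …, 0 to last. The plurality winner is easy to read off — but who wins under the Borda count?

Plurality first-place counts: Grace 21, Bob 0, Eve 0, Alice 0, Frank 7 → Grace.
Borda totals: Grace 91, Bob 18, Eve 45, Alice 77, Frank 49 → Grace.

Grace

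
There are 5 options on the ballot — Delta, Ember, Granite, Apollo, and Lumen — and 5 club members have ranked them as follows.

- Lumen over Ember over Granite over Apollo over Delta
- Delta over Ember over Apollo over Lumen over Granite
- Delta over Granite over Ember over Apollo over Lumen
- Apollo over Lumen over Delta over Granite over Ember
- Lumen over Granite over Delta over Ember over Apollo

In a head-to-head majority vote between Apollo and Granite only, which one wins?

Ballots ranking Apollo above Granite: 2.
Ballots ranking Granite above Apollo: 3.
Granite wins the head-to-head, 3–2.

Granite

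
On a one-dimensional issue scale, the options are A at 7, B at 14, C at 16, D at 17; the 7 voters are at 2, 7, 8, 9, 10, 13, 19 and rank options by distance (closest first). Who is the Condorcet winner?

A

With single-peaked preferences on a line, the Condorcet winner is the candidate closest to the median voter.
The median voter (position 9) is closest to A at 7.
Check: A vs C — voters closer to A: 5 of 7.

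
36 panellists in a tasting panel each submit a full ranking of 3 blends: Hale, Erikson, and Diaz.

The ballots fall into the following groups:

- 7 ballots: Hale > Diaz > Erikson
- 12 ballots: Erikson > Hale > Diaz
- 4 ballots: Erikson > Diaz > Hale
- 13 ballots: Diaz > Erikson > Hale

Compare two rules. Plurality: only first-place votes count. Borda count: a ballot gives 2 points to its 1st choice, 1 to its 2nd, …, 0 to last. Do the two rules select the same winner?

Yes

Plurality first-place counts: Hale 7, Erikson 16, Diaz 13 → Erikson.
Borda totals: Hale 26, Erikson 45, Diaz 37 → Erikson.
The two rules agree on Erikson.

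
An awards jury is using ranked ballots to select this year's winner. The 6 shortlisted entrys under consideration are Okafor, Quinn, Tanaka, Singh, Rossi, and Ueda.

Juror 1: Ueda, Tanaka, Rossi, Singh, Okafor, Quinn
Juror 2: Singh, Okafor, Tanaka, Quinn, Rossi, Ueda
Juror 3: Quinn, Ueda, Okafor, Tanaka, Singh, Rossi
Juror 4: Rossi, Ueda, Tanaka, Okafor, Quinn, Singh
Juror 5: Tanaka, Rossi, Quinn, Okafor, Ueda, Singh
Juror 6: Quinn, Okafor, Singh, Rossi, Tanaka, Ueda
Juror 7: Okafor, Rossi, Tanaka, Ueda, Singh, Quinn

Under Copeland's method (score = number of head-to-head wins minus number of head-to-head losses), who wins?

Pairwise results:
  Okafor vs Quinn: Okafor wins 4–3.
  Okafor vs Tanaka: Okafor wins 4–3.
  Okafor vs Singh: Okafor wins 5–2.
  Okafor vs Rossi: Okafor wins 4–3.
  Okafor vs Ueda: Okafor wins 4–3.
  Quinn vs Tanaka: Tanaka wins 5–2.
  Quinn vs Singh: Quinn wins 4–3.
  Quinn vs Rossi: Rossi wins 4–3.
  Quinn vs Ueda: Quinn wins 4–3.
  Tanaka vs Singh: Tanaka wins 5–2.
  Tanaka vs Rossi: Tanaka wins 4–3.
  Tanaka vs Ueda: Tanaka wins 4–3.
  Singh vs Rossi: Rossi wins 4–3.
  Singh vs Ueda: Ueda wins 5–2.
  Rossi vs Ueda: Rossi wins 5–2.
Copeland scores (wins − losses):
  Okafor: 5 − 0 = 5
  Quinn: 2 − 3 = -1
  Tanaka: 4 − 1 = 3
  Singh: 0 − 5 = -5
  Rossi: 3 − 2 = 1
  Ueda: 1 − 4 = -3
Okafor has the best Copeland score.

Okafor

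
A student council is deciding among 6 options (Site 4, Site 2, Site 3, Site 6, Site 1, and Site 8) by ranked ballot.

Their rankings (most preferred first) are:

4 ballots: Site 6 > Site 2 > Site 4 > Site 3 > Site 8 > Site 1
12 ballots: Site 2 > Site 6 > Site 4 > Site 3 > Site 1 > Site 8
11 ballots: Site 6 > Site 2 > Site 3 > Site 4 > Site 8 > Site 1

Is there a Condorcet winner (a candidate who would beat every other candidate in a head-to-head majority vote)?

Yes

Head-to-head results (27 voters total):
Site 4 vs Site 2: Site 2 wins 27–0.
Site 4 vs Site 3: Site 4 wins 16–11.
Site 4 vs Site 6: Site 6 wins 27–0.
Site 4 vs Site 1: Site 4 wins 27–0.
Site 4 vs Site 8: Site 4 wins 27–0.
Site 2 vs Site 3: Site 2 wins 27–0.
Site 2 vs Site 6: Site 6 wins 15–12.
Site 2 vs Site 1: Site 2 wins 27–0.
Site 2 vs Site 8: Site 2 wins 27–0.
Site 3 vs Site 6: Site 6 wins 27–0.
Site 3 vs Site 1: Site 3 wins 27–0.
Site 3 vs Site 8: Site 3 wins 27–0.
Site 6 vs Site 1: Site 6 wins 27–0.
Site 6 vs Site 8: Site 6 wins 27–0.
Site 1 vs Site 8: Site 8 wins 15–12.
Site 6 beats each rival — Site 4 (27–0), Site 2 (15–12), Site 3 (27–0), Site 1 (27–0), Site 8 (27–0) — so Site 6 is the Condorcet winner.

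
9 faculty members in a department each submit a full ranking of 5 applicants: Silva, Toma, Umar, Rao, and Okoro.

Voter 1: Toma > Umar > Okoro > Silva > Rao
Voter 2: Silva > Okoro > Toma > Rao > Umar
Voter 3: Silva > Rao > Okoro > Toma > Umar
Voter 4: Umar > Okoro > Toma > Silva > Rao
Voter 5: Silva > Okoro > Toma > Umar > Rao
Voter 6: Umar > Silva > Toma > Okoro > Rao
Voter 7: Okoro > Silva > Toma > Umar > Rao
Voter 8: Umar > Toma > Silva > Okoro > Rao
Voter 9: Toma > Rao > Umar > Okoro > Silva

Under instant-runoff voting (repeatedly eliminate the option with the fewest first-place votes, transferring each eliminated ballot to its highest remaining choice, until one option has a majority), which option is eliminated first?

Rao

Round 1: Silva 3, Umar 3, Toma 2, Okoro 1, Rao 0. Rao has the fewest and is eliminated.
Round 2: Silva 3, Umar 3, Toma 2, Okoro 1. Okoro has the fewest and is eliminated.
Round 3: Silva 4, Umar 3, Toma 2. Toma has the fewest and is eliminated.
Round 4: Umar 5, Silva 4. Umar has a majority.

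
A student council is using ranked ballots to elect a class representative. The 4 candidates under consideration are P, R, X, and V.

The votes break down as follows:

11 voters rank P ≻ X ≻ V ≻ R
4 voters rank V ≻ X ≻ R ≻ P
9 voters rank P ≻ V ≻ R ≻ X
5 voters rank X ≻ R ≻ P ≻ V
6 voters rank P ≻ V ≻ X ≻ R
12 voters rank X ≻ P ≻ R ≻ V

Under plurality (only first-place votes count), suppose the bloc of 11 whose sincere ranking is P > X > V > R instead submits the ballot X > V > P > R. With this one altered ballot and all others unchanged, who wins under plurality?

X

First-place totals with the altered ballot: P 15, R 0, X 28, V 4.
The switch changes the winner from P to X.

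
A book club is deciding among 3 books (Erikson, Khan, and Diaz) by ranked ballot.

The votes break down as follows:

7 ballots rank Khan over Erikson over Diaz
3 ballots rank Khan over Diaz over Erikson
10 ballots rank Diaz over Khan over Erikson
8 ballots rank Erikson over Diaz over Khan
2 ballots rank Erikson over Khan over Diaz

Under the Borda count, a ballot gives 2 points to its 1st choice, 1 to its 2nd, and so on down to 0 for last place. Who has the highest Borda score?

Borda scores:
  Erikson: 7·1 + 3·0 + 10·0 + 8·2 + 2·2 = 27
  Khan: 7·2 + 3·2 + 10·1 + 8·0 + 2·1 = 32
  Diaz: 7·0 + 3·1 + 10·2 + 8·1 + 2·0 = 31
Khan has the highest total.

Khan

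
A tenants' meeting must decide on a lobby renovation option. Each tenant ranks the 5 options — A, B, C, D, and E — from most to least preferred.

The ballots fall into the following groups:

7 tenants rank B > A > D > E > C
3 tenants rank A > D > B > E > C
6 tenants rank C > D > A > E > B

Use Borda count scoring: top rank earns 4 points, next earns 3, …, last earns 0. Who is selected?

Borda scores:
  A: 7·3 + 3·4 + 6·2 = 45
  B: 7·4 + 3·2 + 6·0 = 34
  C: 7·0 + 3·0 + 6·4 = 24
  D: 7·2 + 3·3 + 6·3 = 41
  E: 7·1 + 3·1 + 6·1 = 16
A has the highest total.

A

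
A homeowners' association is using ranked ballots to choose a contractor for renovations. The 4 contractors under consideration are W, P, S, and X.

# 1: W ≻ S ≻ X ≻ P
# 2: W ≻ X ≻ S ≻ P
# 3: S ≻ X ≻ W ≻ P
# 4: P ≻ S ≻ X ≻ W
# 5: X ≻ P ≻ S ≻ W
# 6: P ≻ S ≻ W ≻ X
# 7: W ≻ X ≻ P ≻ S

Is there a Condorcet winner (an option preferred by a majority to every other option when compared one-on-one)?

Head-to-head results (7 voters total):
W vs P: W wins 4–3.
W vs S: S wins 4–3.
W vs X: W wins 4–3.
P vs S: P wins 4–3.
P vs X: X wins 5–2.
S vs X: S wins 4–3.
No candidate beats all others: W beats P beats S beats W, a majority cycle.

No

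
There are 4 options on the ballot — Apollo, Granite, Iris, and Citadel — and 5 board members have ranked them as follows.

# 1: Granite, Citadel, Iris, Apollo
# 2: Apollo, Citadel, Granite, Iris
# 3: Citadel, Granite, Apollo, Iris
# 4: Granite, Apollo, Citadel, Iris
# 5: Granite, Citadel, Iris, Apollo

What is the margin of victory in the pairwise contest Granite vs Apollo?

Ballots ranking Granite above Apollo: 4.
Ballots ranking Apollo above Granite: 1.
Granite wins 4–1, a margin of 3.

3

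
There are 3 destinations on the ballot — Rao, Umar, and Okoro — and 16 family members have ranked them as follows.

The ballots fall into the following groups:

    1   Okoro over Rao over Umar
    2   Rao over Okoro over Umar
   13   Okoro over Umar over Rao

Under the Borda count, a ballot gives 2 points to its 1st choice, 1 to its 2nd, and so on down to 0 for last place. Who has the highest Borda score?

Okoro

Borda scores:
  Rao: 1 + 2·2 + 13·0 = 5
  Umar: 0 + 2·0 + 13·1 = 13
  Okoro: 2 + 2·1 + 13·2 = 30
Okoro has the highest total.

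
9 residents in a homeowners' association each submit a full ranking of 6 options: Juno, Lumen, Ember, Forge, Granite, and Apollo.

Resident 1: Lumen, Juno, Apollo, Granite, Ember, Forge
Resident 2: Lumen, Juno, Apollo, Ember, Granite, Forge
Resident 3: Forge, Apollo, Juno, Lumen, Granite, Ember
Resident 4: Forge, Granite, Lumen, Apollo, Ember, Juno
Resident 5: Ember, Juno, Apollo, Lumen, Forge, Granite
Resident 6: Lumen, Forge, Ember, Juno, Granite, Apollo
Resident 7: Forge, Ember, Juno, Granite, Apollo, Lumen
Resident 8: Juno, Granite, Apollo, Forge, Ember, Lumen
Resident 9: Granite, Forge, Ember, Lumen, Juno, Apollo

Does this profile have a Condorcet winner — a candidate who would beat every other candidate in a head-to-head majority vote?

Head-to-head results (9 voters total):
Juno vs Lumen: Lumen wins 5–4.
Juno vs Ember: Ember wins 5–4.
Juno vs Forge: Forge wins 5–4.
Juno vs Granite: Juno wins 7–2.
Juno vs Apollo: Juno wins 7–2.
Lumen vs Ember: Lumen wins 5–4.
Lumen vs Forge: Forge wins 5–4.
Lumen vs Granite: Lumen wins 5–4.
Lumen vs Apollo: Lumen wins 5–4.
Ember vs Forge: Forge wins 6–3.
Ember vs Granite: Granite wins 5–4.
Ember vs Apollo: Apollo wins 5–4.
Forge vs Granite: Forge wins 5–4.
Forge vs Apollo: Forge wins 5–4.
Granite vs Apollo: Granite wins 5–4.
Forge beats each rival — Juno (5–4), Lumen (5–4), Ember (6–3), Granite (5–4), Apollo (5–4) — so Forge is the Condorcet winner.

Yes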